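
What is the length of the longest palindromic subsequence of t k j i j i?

3

One longest palindromic subsequence is iji (positions 4,5,6); it reads the same forward and backward, and the interval DP gives dp[1][6] = 3.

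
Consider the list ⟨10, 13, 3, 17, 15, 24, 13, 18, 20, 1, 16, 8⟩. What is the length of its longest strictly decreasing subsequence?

4

Let dp[i] be the longest decreasing subsequence ending at position i. Then dp = [1, 1, 2, 1, 2, 1, 3, 2, 2, 4, 3, 4].
The maximum is 4; one witness is 17, 15, 13, 1 at positions 4,5,7,10.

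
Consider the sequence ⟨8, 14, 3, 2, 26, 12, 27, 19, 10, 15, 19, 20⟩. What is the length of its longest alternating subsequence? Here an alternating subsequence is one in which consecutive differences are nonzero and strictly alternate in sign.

8

A longest alternating subsequence is 8, 14, 3, 26, 12, 27, 10, 15 (positions 1,2,3,5,6,7,9,10); its 7 consecutive differences strictly alternate in sign, and length 8 is optimal.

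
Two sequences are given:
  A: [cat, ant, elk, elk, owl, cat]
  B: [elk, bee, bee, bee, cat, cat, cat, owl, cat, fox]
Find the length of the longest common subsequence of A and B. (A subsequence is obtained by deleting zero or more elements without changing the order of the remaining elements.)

3

Backtracking the LCS table gives one alignment: cat (A1,B7) → owl (A5,B8) → cat (A6,B9).
So the longest common subsequence has length 3.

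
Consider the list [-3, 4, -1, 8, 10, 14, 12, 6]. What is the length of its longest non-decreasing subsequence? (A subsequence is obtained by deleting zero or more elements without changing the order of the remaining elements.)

5

Let dp[i] be the longest non-decreasing subsequence ending at position i. Then dp = [1, 2, 2, 3, 4, 5, 5, 3].
The maximum is 5; one witness is -3, 4, 8, 10, 14 at positions 1,2,4,5,6.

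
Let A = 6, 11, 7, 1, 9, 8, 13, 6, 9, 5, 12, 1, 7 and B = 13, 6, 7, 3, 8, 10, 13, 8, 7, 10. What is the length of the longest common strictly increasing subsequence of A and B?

4

For each value that appears in both, track the longest common increasing run ending there.
The best achievable length is 4; one witness is 6, 7, 8, 13 (A-positions 1,3,6,7, B-positions 2,3,5,7).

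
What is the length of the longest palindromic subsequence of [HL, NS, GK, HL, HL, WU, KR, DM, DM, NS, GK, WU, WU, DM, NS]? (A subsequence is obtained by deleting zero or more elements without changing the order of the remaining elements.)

6

One longest palindromic subsequence is NS DM WU WU DM NS (positions 2,8,12,13,14,15); it reads the same forward and backward, and the interval DP gives dp[1][15] = 6.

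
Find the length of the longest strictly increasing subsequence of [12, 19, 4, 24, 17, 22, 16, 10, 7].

Scanning left to right, the best length ending at each element is: 12→1, 19→2, 4→1, 24→3, 17→2, 22→3, 16→2, 10→2, 7→2.
So the longest increasing subsequence has length 3, e.g. 12, 19, 24.

3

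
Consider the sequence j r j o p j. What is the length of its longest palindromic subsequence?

One longest palindromic subsequence is jpj (positions 1,5,6); it reads the same forward and backward, and the interval DP gives dp[1][6] = 3.

3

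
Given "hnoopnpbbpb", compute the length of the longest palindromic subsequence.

4

Using dp[i][j] = 2 + dp[i+1][j−1] if the ends match, else max(dp[i+1][j], dp[i][j−1]):
dp[1][11] = 4. A witness is pbbp at positions 7,8,9,10.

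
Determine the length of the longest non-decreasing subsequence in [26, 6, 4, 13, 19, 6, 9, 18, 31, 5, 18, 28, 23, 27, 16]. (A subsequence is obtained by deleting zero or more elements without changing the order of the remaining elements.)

7

One longest non-decreasing subsequence is 6, 6, 9, 18, 18, 23, 27 (positions 2,6,7,8,11,13,14), of length 7; no longer one exists.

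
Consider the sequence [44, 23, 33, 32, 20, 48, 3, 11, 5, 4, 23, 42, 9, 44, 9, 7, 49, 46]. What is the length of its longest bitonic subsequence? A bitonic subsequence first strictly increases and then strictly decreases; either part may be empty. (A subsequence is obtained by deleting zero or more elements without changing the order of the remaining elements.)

7

One longest bitonic subsequence is 44, 33, 32, 20, 11, 9, 7 (positions 1,3,4,5,8,15,16): it rises to 44 then falls. Length 7 is optimal.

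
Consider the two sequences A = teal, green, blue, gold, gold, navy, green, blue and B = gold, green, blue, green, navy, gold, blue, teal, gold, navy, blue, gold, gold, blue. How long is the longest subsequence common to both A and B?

A longest common subsequence is green, blue, gold, gold, navy, blue (length 6); the LCS DP confirms no longer common subsequence exists.

6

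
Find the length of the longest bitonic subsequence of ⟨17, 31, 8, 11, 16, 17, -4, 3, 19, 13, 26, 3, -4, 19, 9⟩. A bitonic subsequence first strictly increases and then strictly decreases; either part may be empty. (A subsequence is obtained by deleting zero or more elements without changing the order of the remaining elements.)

One longest bitonic subsequence is 8, 11, 16, 17, 19, 13, 3, -4 (positions 3,4,5,6,9,10,12,13): it rises to 19 then falls. Length 8 is optimal.

8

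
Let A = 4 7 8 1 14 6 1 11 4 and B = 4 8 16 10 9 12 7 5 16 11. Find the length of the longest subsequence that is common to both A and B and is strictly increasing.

3

For each value that appears in both, track the longest common increasing run ending there.
The best achievable length is 3; one witness is 4, 8, 11 (A-positions 1,3,8, B-positions 1,2,10).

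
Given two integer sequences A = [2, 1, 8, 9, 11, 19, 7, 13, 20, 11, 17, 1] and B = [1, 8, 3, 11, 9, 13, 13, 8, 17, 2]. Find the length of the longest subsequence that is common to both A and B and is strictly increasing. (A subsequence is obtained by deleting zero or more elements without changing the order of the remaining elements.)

A longest common strictly increasing subsequence is 1, 8, 11, 13, 17 (length 5); it appears in order in both A and B, and no longer such subsequence exists.

5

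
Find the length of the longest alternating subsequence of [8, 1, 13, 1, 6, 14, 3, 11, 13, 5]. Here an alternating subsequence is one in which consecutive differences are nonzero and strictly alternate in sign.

8

A longest alternating subsequence is 8, 1, 13, 1, 6, 3, 11, 5 (positions 1,2,3,4,5,7,8,10); its 7 consecutive differences strictly alternate in sign, and length 8 is optimal.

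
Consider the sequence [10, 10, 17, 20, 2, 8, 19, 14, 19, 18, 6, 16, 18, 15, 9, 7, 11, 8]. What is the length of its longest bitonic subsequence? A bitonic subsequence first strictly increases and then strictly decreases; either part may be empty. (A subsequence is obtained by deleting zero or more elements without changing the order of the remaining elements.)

9

Let inc[i] be the LIS ending at i and dec[i] the longest strictly decreasing subsequence starting at i. inc = [1, 1, 2, 3, 1, 2, 3, 3, 4, 4, 2, 4, 5, 4, 3, 3, 4, 4], dec = [3, 3, 5, 7, 1, 2, 6, 3, 6, 5, 1, 4, 4, 3, 2, 1, 2, 1].
max_i inc[i]+dec[i]−1 = 9, with one witness 10, 17, 20, 19, 18, 16, 15, 11, 8.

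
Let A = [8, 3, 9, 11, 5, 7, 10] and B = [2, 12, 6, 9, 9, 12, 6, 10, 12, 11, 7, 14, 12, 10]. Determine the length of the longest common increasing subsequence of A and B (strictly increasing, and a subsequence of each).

For each value that appears in both, track the longest common increasing run ending there.
The best achievable length is 2; one witness is 9, 10 (A-positions 3,7, B-positions 4,8).

2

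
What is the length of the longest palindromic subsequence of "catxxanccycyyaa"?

7

Using dp[i][j] = 2 + dp[i+1][j−1] if the ends match, else max(dp[i+1][j], dp[i][j−1]):
dp[1][15] = 7. A witness is aayyyaa at positions 2,6,10,12,13,14,15.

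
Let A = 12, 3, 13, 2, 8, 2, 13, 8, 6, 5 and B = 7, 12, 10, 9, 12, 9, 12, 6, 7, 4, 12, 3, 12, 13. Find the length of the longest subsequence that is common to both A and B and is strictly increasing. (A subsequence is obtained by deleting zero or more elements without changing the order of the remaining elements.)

2

For each value that appears in both, track the longest common increasing run ending there.
The best achievable length is 2; one witness is 12, 13 (A-positions 1,3, B-positions 2,14).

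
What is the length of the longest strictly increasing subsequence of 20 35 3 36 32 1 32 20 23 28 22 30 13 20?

Scanning left to right, the best length ending at each element is: 20→1, 35→2, 3→1, 36→3, 32→2, 1→1, 32→2, 20→2, 23→3, 28→4, 22→3, 30→5, 13→2, 20→3.
So the longest increasing subsequence has length 5, e.g. 3, 20, 23, 28, 30.

5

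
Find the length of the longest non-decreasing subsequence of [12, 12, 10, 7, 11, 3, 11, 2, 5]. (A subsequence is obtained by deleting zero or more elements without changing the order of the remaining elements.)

3

Scanning left to right, the best length ending at each element is: 12→1, 12→2, 10→1, 7→1, 11→2, 3→1, 11→3, 2→1, 5→2.
So the longest non-decreasing subsequence has length 3, e.g. 10, 11, 11.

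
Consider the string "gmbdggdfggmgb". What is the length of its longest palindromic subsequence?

One longest palindromic subsequence is gmggfggmg (positions 1,2,5,6,8,9,10,11,12); it reads the same forward and backward, and the interval DP gives dp[1][13] = 9.

9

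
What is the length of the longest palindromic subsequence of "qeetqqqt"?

Using dp[i][j] = 2 + dp[i+1][j−1] if the ends match, else max(dp[i+1][j], dp[i][j−1]):
dp[1][8] = 5. A witness is tqqqt at positions 4,5,6,7,8.

5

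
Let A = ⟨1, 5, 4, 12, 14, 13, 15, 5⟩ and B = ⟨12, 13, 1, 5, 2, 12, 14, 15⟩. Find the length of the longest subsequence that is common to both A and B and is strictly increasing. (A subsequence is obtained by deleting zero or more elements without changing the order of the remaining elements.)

5

For each value that appears in both, track the longest common increasing run ending there.
The best achievable length is 5; one witness is 1, 5, 12, 14, 15 (A-positions 1,2,4,5,7, B-positions 3,4,6,7,8).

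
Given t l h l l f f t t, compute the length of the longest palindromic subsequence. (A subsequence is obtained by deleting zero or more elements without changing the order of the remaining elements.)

One longest palindromic subsequence is tlllt (positions 1,2,4,5,9); it reads the same forward and backward, and the interval DP gives dp[1][9] = 5.

5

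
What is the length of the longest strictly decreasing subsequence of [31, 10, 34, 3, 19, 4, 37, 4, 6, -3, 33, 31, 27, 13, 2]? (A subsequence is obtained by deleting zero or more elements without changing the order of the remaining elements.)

6

Let dp[i] be the longest decreasing subsequence ending at position i. Then dp = [1, 2, 1, 3, 2, 3, 1, 3, 3, 4, 2, 3, 4, 5, 6].
The maximum is 6; one witness is 34, 33, 31, 27, 13, 2 at positions 3,11,12,13,14,15.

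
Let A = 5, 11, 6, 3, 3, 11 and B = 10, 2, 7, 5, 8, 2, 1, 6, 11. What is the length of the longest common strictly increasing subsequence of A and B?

A longest common strictly increasing subsequence is 5, 6, 11 (length 3); it appears in order in both A and B, and no longer such subsequence exists.

3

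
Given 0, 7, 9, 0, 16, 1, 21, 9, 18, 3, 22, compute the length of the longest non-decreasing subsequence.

Scanning left to right, the best length ending at each element is: 0→1, 7→2, 9→3, 0→2, 16→4, 1→3, 21→5, 9→4, 18→5, 3→4, 22→6.
So the longest non-decreasing subsequence has length 6, e.g. 0, 7, 9, 16, 21, 22.

6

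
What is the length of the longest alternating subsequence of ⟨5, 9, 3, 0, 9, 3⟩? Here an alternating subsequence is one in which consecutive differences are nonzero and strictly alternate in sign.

5

Track the best alternating length ending on an up-step vs a down-step at each position: up/down = 1/1, 2/1, 1/3, 1/3, 4/1, 4/5.
The maximum over both is 5; one such subsequence is 5, 9, 3, 9, 3.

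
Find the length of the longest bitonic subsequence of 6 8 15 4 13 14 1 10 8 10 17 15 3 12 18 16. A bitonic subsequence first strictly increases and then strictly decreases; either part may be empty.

Let inc[i] be the LIS ending at i and dec[i] the longest strictly decreasing subsequence starting at i. inc = [1, 2, 3, 1, 3, 4, 1, 3, 2, 3, 5, 5, 2, 4, 6, 6], dec = [3, 3, 5, 2, 4, 4, 1, 3, 2, 2, 3, 2, 1, 1, 2, 1].
max_i inc[i]+dec[i]−1 = 7, with one witness 6, 8, 15, 14, 10, 8, 3.

7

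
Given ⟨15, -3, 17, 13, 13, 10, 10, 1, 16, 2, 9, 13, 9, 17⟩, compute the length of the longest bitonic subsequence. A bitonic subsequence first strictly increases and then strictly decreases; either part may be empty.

6

Let inc[i] be the LIS ending at i and dec[i] the longest strictly decreasing subsequence starting at i. inc = [1, 1, 2, 2, 2, 2, 2, 2, 3, 3, 4, 5, 4, 6], dec = [4, 1, 4, 3, 3, 2, 2, 1, 3, 1, 1, 2, 1, 1].
max_i inc[i]+dec[i]−1 = 6, with one witness -3, 1, 2, 9, 13, 9.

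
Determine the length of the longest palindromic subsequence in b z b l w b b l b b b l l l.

8

One longest palindromic subsequence is bblbblbb (positions 1,3,4,6,7,8,10,11); it reads the same forward and backward, and the interval DP gives dp[1][14] = 8.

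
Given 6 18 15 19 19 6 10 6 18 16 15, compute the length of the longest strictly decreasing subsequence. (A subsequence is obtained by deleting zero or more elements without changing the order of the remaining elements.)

4

Let dp[i] be the longest decreasing subsequence ending at position i. Then dp = [1, 1, 2, 1, 1, 3, 3, 4, 2, 3, 4].
The maximum is 4; one witness is 18, 15, 10, 6 at positions 2,3,7,8.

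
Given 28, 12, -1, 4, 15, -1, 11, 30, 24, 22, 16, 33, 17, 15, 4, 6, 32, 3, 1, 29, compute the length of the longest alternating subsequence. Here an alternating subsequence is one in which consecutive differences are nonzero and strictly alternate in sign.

11

A longest alternating subsequence is 28, -1, 4, -1, 30, 24, 33, 4, 6, 3, 29 (positions 1,3,4,6,8,9,12,15,16,18,20); its 10 consecutive differences strictly alternate in sign, and length 11 is optimal.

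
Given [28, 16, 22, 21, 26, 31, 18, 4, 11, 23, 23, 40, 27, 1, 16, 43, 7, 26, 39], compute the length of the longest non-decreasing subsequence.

Let dp[i] be the longest non-decreasing subsequence ending at position i. Then dp = [1, 1, 2, 2, 3, 4, 2, 1, 2, 3, 4, 5, 5, 1, 3, 6, 2, 5, 6].
The maximum is 6; one witness is 16, 22, 26, 31, 40, 43 at positions 2,3,5,6,12,16.

6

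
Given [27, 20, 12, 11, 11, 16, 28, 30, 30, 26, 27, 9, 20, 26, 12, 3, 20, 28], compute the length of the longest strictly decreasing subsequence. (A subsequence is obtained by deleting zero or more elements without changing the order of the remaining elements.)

6

Let dp[i] be the longest decreasing subsequence ending at position i. Then dp = [1, 2, 3, 4, 4, 3, 1, 1, 1, 2, 2, 5, 3, 3, 4, 6, 4, 2].
The maximum is 6; one witness is 27, 20, 12, 11, 9, 3 at positions 1,2,3,4,12,16.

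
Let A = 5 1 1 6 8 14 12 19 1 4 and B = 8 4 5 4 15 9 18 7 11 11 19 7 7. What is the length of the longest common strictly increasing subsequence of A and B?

A longest common strictly increasing subsequence is 8, 19 (length 2); it appears in order in both A and B, and no longer such subsequence exists.

2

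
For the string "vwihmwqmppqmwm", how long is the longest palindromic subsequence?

8

Using dp[i][j] = 2 + dp[i+1][j−1] if the ends match, else max(dp[i+1][j], dp[i][j−1]):
dp[1][14] = 8. A witness is mwmppmwm at positions 5,6,8,9,10,12,13,14.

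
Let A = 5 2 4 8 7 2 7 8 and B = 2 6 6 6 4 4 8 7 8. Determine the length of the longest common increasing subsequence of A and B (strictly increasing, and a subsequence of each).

A longest common strictly increasing subsequence is 2, 4, 7, 8 (length 4); it appears in order in both A and B, and no longer such subsequence exists.

4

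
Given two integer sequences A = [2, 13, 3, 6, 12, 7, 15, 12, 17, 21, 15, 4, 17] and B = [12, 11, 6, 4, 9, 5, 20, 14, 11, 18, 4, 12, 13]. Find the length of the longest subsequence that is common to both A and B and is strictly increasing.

A longest common strictly increasing subsequence is 6, 12 (length 2); it appears in order in both A and B, and no longer such subsequence exists.

2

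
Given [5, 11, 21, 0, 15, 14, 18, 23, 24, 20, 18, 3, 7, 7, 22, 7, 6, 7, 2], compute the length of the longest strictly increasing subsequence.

6

Scanning left to right, the best length ending at each element is: 5→1, 11→2, 21→3, 0→1, 15→3, 14→3, 18→4, 23→5, 24→6, 20→5, 18→4, 3→2, 7→3, 7→3, 22→6, 7→3, 6→3, 7→4, 2→2.
So the longest increasing subsequence has length 6, e.g. 5, 11, 15, 18, 23, 24.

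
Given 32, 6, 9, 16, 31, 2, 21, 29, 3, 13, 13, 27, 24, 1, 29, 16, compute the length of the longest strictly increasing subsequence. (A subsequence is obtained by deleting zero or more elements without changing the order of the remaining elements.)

Let dp[i] be the longest increasing subsequence ending at position i. Then dp = [1, 1, 2, 3, 4, 1, 4, 5, 2, 3, 3, 5, 5, 1, 6, 4].
The maximum is 6; one witness is 6, 9, 16, 21, 27, 29 at positions 2,3,4,7,12,15.

6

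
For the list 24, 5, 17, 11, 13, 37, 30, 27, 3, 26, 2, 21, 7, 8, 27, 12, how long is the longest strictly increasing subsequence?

5

Let dp[i] be the longest increasing subsequence ending at position i. Then dp = [1, 1, 2, 2, 3, 4, 4, 4, 1, 4, 1, 4, 2, 3, 5, 4].
The maximum is 5; one witness is 5, 11, 13, 26, 27 at positions 2,4,5,10,15.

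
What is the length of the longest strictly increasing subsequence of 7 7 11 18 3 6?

3

Scanning left to right, the best length ending at each element is: 7→1, 7→1, 11→2, 18→3, 3→1, 6→2.
So the longest increasing subsequence has length 3, e.g. 7, 11, 18.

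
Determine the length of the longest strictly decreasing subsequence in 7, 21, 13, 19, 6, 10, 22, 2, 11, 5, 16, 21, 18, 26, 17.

4

Let dp[i] be the longest decreasing subsequence ending at position i. Then dp = [1, 1, 2, 2, 3, 3, 1, 4, 3, 4, 3, 2, 3, 1, 4].
The maximum is 4; one witness is 21, 13, 6, 2 at positions 2,3,5,8.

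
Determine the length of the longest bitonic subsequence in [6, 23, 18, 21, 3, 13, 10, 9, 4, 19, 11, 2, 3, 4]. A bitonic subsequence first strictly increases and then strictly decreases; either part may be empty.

8

One longest bitonic subsequence is 6, 23, 21, 13, 10, 9, 4, 3 (positions 1,2,4,6,7,8,9,13): it rises to 23 then falls. Length 8 is optimal.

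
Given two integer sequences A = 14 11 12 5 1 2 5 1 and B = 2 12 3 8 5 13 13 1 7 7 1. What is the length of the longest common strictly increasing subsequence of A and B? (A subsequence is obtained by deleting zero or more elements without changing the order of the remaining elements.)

For each value that appears in both, track the longest common increasing run ending there.
The best achievable length is 2; one witness is 2, 5 (A-positions 6,7, B-positions 1,5).

2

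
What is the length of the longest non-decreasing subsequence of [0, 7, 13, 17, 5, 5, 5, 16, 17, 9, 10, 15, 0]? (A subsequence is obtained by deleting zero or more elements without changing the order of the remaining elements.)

One longest non-decreasing subsequence is 0, 5, 5, 5, 9, 10, 15 (positions 1,5,6,7,10,11,12), of length 7; no longer one exists.

7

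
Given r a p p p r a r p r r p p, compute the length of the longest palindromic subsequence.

One longest palindromic subsequence is pprrprrpp (positions 3,4,6,8,9,10,11,12,13); it reads the same forward and backward, and the interval DP gives dp[1][13] = 9.

9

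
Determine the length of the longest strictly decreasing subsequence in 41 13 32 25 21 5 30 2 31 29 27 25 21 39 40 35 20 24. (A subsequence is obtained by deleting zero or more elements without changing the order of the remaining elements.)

One longest decreasing subsequence is 41, 32, 30, 29, 27, 25, 21, 20 (positions 1,3,7,10,11,12,13,17), of length 8; no longer one exists.

8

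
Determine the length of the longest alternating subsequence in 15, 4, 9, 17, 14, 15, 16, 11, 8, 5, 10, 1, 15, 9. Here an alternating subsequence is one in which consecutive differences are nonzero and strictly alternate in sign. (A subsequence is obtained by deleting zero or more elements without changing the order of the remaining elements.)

10

A longest alternating subsequence is 15, 4, 17, 14, 15, 8, 10, 1, 15, 9 (positions 1,2,4,5,6,9,11,12,13,14); its 9 consecutive differences strictly alternate in sign, and length 10 is optimal.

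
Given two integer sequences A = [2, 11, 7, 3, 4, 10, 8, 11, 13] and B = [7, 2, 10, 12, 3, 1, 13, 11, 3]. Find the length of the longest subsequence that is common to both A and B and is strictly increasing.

3

For each value that appears in both, track the longest common increasing run ending there.
The best achievable length is 3; one witness is 7, 10, 13 (A-positions 3,6,9, B-positions 1,3,7).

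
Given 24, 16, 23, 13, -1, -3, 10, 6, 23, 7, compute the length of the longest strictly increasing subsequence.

Let dp[i] be the longest increasing subsequence ending at position i. Then dp = [1, 1, 2, 1, 1, 1, 2, 2, 3, 3].
The maximum is 3; one witness is -1, 10, 23 at positions 5,7,9.

3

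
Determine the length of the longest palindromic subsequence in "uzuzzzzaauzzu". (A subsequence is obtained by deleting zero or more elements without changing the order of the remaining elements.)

One longest palindromic subsequence is uzuzzzzuzu (positions 1,2,3,4,5,6,7,10,12,13); it reads the same forward and backward, and the interval DP gives dp[1][13] = 10.

10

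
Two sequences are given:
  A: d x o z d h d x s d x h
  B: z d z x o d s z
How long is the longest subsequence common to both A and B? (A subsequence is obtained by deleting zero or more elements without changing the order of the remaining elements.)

5

Backtracking the LCS table gives one alignment: d (A1,B2) → x (A2,B4) → o (A3,B5) → d (A7,B6) → s (A9,B7).
So the longest common subsequence has length 5.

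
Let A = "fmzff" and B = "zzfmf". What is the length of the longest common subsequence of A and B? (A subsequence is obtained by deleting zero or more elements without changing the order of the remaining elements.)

A longest common subsequence is fmf (length 3); the LCS DP confirms no longer common subsequence exists.

3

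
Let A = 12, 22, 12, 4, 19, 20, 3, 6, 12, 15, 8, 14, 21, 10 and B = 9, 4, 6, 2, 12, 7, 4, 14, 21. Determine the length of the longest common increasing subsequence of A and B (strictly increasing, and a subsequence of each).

5

A longest common strictly increasing subsequence is 4, 6, 12, 14, 21 (length 5); it appears in order in both A and B, and no longer such subsequence exists.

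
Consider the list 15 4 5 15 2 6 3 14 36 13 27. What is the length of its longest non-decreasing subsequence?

5

Let dp[i] be the longest non-decreasing subsequence ending at position i. Then dp = [1, 1, 2, 3, 1, 3, 2, 4, 5, 4, 5].
The maximum is 5; one witness is 4, 5, 6, 14, 36 at positions 2,3,6,8,9.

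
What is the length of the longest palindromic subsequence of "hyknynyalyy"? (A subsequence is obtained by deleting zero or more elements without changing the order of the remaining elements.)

Using dp[i][j] = 2 + dp[i+1][j−1] if the ends match, else max(dp[i+1][j], dp[i][j−1]):
dp[1][11] = 5. A witness is yylyy at positions 2,5,9,10,11.

5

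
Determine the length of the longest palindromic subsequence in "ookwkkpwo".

6

Using dp[i][j] = 2 + dp[i+1][j−1] if the ends match, else max(dp[i+1][j], dp[i][j−1]):
dp[1][9] = 6. A witness is owkkwo at positions 1,4,5,6,8,9.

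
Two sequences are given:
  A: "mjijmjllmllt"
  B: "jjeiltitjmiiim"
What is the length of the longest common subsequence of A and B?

5

A longest common subsequence is jijmm (length 5); the LCS DP confirms no longer common subsequence exists.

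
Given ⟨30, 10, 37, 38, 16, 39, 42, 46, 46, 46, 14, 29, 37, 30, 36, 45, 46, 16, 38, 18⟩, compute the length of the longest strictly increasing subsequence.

7

Let dp[i] be the longest increasing subsequence ending at position i. Then dp = [1, 1, 2, 3, 2, 4, 5, 6, 6, 6, 2, 3, 4, 4, 5, 6, 7, 3, 6, 4].
The maximum is 7; one witness is 30, 37, 38, 39, 42, 45, 46 at positions 1,3,4,6,7,16,17.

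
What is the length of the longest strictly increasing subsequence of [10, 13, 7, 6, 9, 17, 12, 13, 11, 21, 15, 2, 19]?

Scanning left to right, the best length ending at each element is: 10→1, 13→2, 7→1, 6→1, 9→2, 17→3, 12→3, 13→4, 11→3, 21→5, 15→5, 2→1, 19→6.
So the longest increasing subsequence has length 6, e.g. 7, 9, 12, 13, 15, 19.

6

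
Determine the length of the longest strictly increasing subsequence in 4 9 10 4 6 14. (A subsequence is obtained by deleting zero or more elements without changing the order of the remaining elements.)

4

Let dp[i] be the longest increasing subsequence ending at position i. Then dp = [1, 2, 3, 1, 2, 4].
The maximum is 4; one witness is 4, 9, 10, 14 at positions 1,2,3,6.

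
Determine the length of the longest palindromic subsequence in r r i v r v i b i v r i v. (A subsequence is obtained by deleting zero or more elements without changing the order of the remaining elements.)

One longest palindromic subsequence is vrvibivrv (positions 4,5,6,7,8,9,10,11,13); it reads the same forward and backward, and the interval DP gives dp[1][13] = 9.

9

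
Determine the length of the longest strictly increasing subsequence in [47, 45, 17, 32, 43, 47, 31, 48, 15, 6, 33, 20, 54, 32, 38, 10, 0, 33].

Let dp[i] be the longest increasing subsequence ending at position i. Then dp = [1, 1, 1, 2, 3, 4, 2, 5, 1, 1, 3, 2, 6, 3, 4, 2, 1, 4].
The maximum is 6; one witness is 17, 32, 43, 47, 48, 54 at positions 3,4,5,6,8,13.

6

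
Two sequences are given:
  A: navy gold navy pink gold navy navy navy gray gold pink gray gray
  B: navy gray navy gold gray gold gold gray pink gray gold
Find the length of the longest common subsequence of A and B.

7

Backtracking the LCS table gives one alignment: navy (A1,B1) → navy (A3,B3) → gold (A5,B4) → gray (A9,B5) → gold (A10,B7) → pink (A11,B9) → gray (A12,B10).
So the longest common subsequence has length 7.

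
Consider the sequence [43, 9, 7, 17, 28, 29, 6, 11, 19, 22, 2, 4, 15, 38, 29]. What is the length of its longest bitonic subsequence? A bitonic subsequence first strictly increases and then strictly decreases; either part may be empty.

6

One longest bitonic subsequence is 9, 17, 28, 29, 22, 15 (positions 2,4,5,6,10,13): it rises to 29 then falls. Length 6 is optimal.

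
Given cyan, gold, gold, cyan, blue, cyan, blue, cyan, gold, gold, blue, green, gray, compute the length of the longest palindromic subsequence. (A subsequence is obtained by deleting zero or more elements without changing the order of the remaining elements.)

9

One longest palindromic subsequence is gold gold cyan blue cyan blue cyan gold gold (positions 2,3,4,5,6,7,8,9,10); it reads the same forward and backward, and the interval DP gives dp[1][13] = 9.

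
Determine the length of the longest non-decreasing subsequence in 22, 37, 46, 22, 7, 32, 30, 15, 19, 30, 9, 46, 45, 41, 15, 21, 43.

6

One longest non-decreasing subsequence is 22, 22, 30, 30, 41, 43 (positions 1,4,7,10,14,17), of length 6; no longer one exists.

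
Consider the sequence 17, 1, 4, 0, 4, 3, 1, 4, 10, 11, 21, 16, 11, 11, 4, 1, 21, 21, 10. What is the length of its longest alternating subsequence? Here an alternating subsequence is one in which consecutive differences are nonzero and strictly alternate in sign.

Track the best alternating length ending on an up-step vs a down-step at each position: up/down = 1/1, 1/2, 3/2, 1/4, 5/2, 5/6, 5/6, 7/2, 7/2, 7/2, 7/1, 7/8, 7/8, 7/8, 7/8, 5/8, 9/1, 9/1, 9/10.
The maximum over both is 10; one such subsequence is 17, 1, 4, 0, 4, 3, 21, 16, 21, 10.

10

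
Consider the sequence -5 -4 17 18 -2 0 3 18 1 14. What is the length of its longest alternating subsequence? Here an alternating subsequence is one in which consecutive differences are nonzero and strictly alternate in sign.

A longest alternating subsequence is -5, 17, -2, 3, 1, 14 (positions 1,3,5,7,9,10); its 5 consecutive differences strictly alternate in sign, and length 6 is optimal.

6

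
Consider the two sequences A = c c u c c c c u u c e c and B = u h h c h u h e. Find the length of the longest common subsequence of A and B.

A longest common subsequence is ucue (length 4); the LCS DP confirms no longer common subsequence exists.

4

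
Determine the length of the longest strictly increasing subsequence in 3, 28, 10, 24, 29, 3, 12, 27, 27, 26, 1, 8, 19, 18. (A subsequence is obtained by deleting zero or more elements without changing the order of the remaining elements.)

One longest increasing subsequence is 3, 10, 24, 29 (positions 1,3,4,5), of length 4; no longer one exists.

4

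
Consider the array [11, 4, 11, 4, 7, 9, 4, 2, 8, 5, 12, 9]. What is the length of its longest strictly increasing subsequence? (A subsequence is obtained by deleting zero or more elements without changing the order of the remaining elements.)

Let dp[i] be the longest increasing subsequence ending at position i. Then dp = [1, 1, 2, 1, 2, 3, 1, 1, 3, 2, 4, 4].
The maximum is 4; one witness is 4, 7, 9, 12 at positions 2,5,6,11.

4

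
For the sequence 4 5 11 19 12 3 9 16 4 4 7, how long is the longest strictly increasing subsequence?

Let dp[i] be the longest increasing subsequence ending at position i. Then dp = [1, 2, 3, 4, 4, 1, 3, 5, 2, 2, 3].
The maximum is 5; one witness is 4, 5, 11, 12, 16 at positions 1,2,3,5,8.

5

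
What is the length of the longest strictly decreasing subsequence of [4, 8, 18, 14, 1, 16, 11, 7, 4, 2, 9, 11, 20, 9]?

Scanning left to right, the best length ending at each element is: 4→1, 8→1, 18→1, 14→2, 1→3, 16→2, 11→3, 7→4, 4→5, 2→6, 9→4, 11→3, 20→1, 9→4.
So the longest decreasing subsequence has length 6, e.g. 18, 14, 11, 7, 4, 2.

6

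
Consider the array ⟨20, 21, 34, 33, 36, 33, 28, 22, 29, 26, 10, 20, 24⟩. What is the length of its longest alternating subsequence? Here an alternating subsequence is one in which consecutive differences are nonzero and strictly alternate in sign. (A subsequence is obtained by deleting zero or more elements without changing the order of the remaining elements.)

Track the best alternating length ending on an up-step vs a down-step at each position: up/down = 1/1, 2/1, 2/1, 2/3, 4/1, 2/5, 2/5, 2/5, 6/5, 6/7, 1/7, 8/7, 8/7.
The maximum over both is 8; one such subsequence is 20, 34, 33, 36, 28, 29, 10, 20.

8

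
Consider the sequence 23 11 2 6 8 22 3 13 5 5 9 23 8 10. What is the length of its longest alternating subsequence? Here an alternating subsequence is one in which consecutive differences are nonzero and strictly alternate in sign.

A longest alternating subsequence is 23, 2, 6, 3, 13, 5, 9, 8, 10 (positions 1,3,4,7,8,9,11,13,14); its 8 consecutive differences strictly alternate in sign, and length 9 is optimal.

9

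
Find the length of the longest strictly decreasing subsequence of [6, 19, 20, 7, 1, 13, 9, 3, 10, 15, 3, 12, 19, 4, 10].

4

Let dp[i] be the longest decreasing subsequence ending at position i. Then dp = [1, 1, 1, 2, 3, 2, 3, 4, 3, 2, 4, 3, 2, 4, 4].
The maximum is 4; one witness is 19, 13, 9, 3 at positions 2,6,7,8.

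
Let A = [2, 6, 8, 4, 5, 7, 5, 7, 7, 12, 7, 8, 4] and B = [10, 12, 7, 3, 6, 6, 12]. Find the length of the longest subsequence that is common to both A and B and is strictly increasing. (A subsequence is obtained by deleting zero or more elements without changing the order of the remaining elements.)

2

A longest common strictly increasing subsequence is 7, 12 (length 2); it appears in order in both A and B, and no longer such subsequence exists.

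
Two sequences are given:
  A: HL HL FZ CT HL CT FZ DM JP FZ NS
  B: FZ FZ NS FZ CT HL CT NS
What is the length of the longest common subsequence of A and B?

A longest common subsequence is FZ, CT, HL, CT, NS (length 5); the LCS DP confirms no longer common subsequence exists.

5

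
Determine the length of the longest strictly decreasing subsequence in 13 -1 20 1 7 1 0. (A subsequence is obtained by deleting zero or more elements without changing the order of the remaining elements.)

4

One longest decreasing subsequence is 13, 7, 1, 0 (positions 1,5,6,7), of length 4; no longer one exists.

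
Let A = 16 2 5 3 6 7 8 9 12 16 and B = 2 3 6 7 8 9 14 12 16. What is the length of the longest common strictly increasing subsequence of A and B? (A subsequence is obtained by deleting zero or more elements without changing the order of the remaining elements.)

A longest common strictly increasing subsequence is 2, 3, 6, 7, 8, 9, 12, 16 (length 8); it appears in order in both A and B, and no longer such subsequence exists.

8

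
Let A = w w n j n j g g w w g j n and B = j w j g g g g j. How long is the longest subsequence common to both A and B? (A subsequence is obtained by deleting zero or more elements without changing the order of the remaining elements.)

6

Backtracking the LCS table gives one alignment: w (A2,B2) → j (A4,B3) → g (A7,B5) → g (A8,B6) → g (A11,B7) → j (A12,B8).
So the longest common subsequence has length 6.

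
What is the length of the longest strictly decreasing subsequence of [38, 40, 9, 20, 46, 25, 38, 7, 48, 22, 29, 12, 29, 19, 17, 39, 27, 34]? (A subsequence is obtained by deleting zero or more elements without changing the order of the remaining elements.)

Let dp[i] be the longest decreasing subsequence ending at position i. Then dp = [1, 1, 2, 2, 1, 2, 2, 3, 1, 3, 3, 4, 3, 4, 5, 2, 4, 3].
The maximum is 5; one witness is 38, 25, 22, 19, 17 at positions 1,6,10,14,15.

5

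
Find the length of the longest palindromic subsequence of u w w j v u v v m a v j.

Using dp[i][j] = 2 + dp[i+1][j−1] if the ends match, else max(dp[i+1][j], dp[i][j−1]):
dp[1][12] = 6. A witness is jvvvvj at positions 4,5,7,8,11,12.

6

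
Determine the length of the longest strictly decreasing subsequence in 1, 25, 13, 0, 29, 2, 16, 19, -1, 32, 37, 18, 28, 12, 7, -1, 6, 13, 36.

One longest decreasing subsequence is 25, 19, 18, 12, 7, -1 (positions 2,8,12,14,15,16), of length 6; no longer one exists.

6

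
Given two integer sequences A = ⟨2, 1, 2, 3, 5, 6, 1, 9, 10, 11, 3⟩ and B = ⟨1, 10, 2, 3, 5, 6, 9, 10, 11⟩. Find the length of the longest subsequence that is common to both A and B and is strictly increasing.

8

For each value that appears in both, track the longest common increasing run ending there.
The best achievable length is 8; one witness is 1, 2, 3, 5, 6, 9, 10, 11 (A-positions 2,3,4,5,6,8,9,10, B-positions 1,3,4,5,6,7,8,9).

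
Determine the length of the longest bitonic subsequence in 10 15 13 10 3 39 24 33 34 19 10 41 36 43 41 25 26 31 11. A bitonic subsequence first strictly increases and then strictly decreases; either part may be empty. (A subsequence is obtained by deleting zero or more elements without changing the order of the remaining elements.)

10

One longest bitonic subsequence is 10, 15, 24, 33, 34, 41, 43, 41, 31, 11 (positions 1,2,7,8,9,12,14,15,18,19): it rises to 43 then falls. Length 10 is optimal.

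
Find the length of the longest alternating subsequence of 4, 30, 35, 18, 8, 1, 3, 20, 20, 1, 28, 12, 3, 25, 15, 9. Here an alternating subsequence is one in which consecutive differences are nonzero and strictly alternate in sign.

A longest alternating subsequence is 4, 30, 1, 3, 1, 28, 12, 25, 15 (positions 1,2,6,7,10,11,12,14,15); its 8 consecutive differences strictly alternate in sign, and length 9 is optimal.

9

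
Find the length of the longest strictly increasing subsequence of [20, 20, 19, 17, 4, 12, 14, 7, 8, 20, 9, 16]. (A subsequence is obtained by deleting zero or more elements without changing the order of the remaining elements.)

One longest increasing subsequence is 4, 7, 8, 9, 16 (positions 5,8,9,11,12), of length 5; no longer one exists.

5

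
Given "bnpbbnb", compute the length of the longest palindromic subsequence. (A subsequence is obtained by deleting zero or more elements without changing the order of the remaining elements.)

6

One longest palindromic subsequence is bnbbnb (positions 1,2,4,5,6,7); it reads the same forward and backward, and the interval DP gives dp[1][7] = 6.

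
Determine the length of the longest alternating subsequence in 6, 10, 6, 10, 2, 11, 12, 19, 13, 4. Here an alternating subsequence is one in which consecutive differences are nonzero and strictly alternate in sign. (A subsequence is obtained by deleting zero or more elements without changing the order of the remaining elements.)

7

Track the best alternating length ending on an up-step vs a down-step at each position: up/down = 1/1, 2/1, 1/3, 4/1, 1/5, 6/1, 6/1, 6/1, 6/7, 6/7.
The maximum over both is 7; one such subsequence is 6, 10, 6, 10, 2, 19, 13.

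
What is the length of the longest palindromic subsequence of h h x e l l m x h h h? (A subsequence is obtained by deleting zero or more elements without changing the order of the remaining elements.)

8

One longest palindromic subsequence is hhxllxhh (positions 1,2,3,5,6,8,10,11); it reads the same forward and backward, and the interval DP gives dp[1][11] = 8.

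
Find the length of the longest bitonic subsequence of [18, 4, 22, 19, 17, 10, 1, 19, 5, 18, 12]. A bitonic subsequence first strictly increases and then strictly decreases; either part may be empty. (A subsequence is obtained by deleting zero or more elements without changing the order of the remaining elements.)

6

One longest bitonic subsequence is 18, 22, 19, 17, 10, 5 (positions 1,3,4,5,6,9): it rises to 22 then falls. Length 6 is optimal.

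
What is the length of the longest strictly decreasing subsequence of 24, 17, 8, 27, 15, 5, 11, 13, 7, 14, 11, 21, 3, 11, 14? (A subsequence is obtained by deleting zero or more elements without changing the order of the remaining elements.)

Scanning left to right, the best length ending at each element is: 24→1, 17→2, 8→3, 27→1, 15→3, 5→4, 11→4, 13→4, 7→5, 14→4, 11→5, 21→2, 3→6, 11→5, 14→4.
So the longest decreasing subsequence has length 6, e.g. 24, 17, 15, 11, 7, 3.

6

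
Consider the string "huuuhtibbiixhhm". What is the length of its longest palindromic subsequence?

8

Using dp[i][j] = 2 + dp[i+1][j−1] if the ends match, else max(dp[i+1][j], dp[i][j−1]):
dp[1][15] = 8. A witness is hhibbihh at positions 1,5,7,8,9,11,13,14.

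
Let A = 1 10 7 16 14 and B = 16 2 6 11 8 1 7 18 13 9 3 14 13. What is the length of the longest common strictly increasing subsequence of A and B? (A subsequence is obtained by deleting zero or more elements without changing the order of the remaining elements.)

3

A longest common strictly increasing subsequence is 1, 7, 14 (length 3); it appears in order in both A and B, and no longer such subsequence exists.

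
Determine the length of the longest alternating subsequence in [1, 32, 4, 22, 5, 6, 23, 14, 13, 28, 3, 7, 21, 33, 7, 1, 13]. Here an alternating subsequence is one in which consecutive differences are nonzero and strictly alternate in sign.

Track the best alternating length ending on an up-step vs a down-step at each position: up/down = 1/1, 2/1, 2/3, 4/3, 4/5, 6/5, 6/3, 6/7, 6/7, 8/3, 2/9, 10/9, 10/9, 10/1, 10/11, 1/11, 12/11.
The maximum over both is 12; one such subsequence is 1, 32, 4, 22, 5, 23, 14, 28, 3, 21, 7, 13.

12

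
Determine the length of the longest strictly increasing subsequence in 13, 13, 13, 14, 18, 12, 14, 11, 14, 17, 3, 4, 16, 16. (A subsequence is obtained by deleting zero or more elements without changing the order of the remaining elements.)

3

One longest increasing subsequence is 13, 14, 18 (positions 1,4,5), of length 3; no longer one exists.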